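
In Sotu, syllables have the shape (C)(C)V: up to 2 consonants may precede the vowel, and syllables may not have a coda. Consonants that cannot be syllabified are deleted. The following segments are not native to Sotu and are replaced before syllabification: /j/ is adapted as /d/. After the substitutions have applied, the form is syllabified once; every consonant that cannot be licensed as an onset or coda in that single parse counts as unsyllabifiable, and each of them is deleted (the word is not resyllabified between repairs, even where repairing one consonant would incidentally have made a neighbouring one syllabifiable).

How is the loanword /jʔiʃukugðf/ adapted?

Substitution: /j/ → /d/, giving /dʔiʃukugðf/.
Under (C)(C)V, the unsyllabifiable consonants are /g/, /ð/, /f/ (no codas are permitted; onsets may contain at most 2 consonants).
Deletion applies to /g/, /ð/, /f/.

dʔiʃuku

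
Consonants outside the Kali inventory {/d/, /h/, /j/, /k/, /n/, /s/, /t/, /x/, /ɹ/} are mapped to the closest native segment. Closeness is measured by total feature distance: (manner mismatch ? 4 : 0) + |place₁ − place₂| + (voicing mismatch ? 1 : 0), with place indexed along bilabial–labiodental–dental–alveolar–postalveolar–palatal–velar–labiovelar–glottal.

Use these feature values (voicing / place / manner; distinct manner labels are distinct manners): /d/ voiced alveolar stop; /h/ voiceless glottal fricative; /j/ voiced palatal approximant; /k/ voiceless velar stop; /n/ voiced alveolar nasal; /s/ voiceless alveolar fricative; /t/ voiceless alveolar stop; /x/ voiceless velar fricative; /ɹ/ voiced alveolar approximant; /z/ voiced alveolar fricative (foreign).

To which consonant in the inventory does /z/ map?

s

/s/ is closest: same manner (fricative), place distance 0 (alveolar→alveolar), voicing differs (+1); total 1. Next closest is /d/ at distance 4.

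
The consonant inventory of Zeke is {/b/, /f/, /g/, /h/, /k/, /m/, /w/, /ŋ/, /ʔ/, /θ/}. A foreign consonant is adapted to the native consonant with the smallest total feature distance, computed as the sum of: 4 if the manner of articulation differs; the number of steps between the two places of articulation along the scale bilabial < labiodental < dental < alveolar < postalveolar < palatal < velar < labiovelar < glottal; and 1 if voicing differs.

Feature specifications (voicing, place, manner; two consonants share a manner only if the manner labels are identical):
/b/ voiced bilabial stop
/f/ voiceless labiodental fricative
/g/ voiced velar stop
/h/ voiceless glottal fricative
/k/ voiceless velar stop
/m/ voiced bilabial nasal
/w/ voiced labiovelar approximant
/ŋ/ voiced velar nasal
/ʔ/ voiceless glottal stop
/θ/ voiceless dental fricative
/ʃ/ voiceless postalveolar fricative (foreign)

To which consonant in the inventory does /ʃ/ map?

/θ/ is closest: same manner (fricative), place distance 2 (postalveolar→dental), same voicing; total 2. Next closest is /f/ at distance 3.

θ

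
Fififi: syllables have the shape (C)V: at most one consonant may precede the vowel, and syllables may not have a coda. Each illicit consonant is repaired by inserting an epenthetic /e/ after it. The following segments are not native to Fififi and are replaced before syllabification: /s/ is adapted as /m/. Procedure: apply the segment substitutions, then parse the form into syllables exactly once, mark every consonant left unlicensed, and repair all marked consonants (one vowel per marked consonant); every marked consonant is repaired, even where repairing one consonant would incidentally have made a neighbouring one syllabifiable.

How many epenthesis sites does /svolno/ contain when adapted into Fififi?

2

After substitution the input is /mvolno/.
The unsyllabifiable consonants are /m/, /l/; each receives one epenthetic vowel.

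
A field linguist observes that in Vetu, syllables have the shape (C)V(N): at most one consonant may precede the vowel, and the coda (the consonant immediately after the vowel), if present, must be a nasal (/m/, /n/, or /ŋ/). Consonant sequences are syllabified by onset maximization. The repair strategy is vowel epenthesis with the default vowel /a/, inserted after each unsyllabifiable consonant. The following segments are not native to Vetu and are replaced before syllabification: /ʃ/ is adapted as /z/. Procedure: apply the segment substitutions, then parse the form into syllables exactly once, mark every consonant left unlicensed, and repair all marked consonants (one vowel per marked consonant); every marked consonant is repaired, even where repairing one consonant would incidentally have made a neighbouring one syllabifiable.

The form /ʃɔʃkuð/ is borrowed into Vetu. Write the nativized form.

Substitution: /ʃ/ → /z/, giving /zɔzkuð/.
Under (C)V(N), the unsyllabifiable consonants are /z/, /ð/ (only a nasal (/m/, /n/, or /ŋ/) is licensed in coda position; onsets are limited to one consonant).
Inserting the epenthetic vowel yields /z/ → /za/, /ð/ → /ða/.

zɔzakuða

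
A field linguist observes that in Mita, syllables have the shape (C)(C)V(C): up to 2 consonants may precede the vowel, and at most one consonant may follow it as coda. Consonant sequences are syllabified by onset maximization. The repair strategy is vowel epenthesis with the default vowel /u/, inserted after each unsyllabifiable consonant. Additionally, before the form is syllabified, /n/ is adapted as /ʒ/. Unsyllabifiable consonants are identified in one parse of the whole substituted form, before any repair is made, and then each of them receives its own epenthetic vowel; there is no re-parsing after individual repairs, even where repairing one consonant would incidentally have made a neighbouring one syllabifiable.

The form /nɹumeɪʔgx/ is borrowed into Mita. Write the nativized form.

ʒɹumeɪʔguxu

Substitution: /n/ → /ʒ/, giving /ʒɹumeɪʔgx/.
The consonants /g/, /x/ cannot be parsed into a legal (C)(C)V(C) syllable (at most one coda consonant is licensed; onsets may contain at most 2 consonants).
Each unlicensed consonant becomes the onset of a new syllable: /g/ → /gu/, /x/ → /xu/.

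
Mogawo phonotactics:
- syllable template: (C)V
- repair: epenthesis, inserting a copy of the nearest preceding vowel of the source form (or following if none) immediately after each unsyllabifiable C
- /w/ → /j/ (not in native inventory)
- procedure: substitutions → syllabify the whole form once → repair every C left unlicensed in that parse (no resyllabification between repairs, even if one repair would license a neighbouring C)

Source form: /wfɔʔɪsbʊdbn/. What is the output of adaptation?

Substitution: /w/ → /j/, giving /jfɔʔɪsbʊdbn/.
Syllabifying with onset maximization leaves /j/, /s/, /d/, /b/, /n/ stranded (no codas are permitted; onsets are limited to one consonant).
Epenthesis after each stranded consonant: /j/ → /jɔ/, /s/ → /sɪ/, /d/ → /dʊ/, /b/ → /bʊ/, /n/ → /nʊ/.

jɔfɔʔɪsɪbʊdʊbʊnʊ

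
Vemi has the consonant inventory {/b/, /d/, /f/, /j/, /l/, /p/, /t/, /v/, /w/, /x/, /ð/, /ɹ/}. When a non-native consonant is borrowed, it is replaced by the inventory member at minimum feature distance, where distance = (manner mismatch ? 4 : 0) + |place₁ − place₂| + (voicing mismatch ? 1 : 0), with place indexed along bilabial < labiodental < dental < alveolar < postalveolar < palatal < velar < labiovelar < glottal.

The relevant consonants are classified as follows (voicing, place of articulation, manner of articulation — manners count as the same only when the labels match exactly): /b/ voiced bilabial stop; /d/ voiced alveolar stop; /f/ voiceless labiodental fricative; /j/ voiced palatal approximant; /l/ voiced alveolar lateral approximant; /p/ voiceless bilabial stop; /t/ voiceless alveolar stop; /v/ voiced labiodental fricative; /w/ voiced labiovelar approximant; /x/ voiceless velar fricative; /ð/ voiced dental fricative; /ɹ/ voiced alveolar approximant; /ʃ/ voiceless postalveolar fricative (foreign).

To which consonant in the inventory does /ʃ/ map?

/x/ is closest: same manner (fricative), place distance 2 (postalveolar→velar), same voicing; total 2. Next closest is /f/ at distance 3.

x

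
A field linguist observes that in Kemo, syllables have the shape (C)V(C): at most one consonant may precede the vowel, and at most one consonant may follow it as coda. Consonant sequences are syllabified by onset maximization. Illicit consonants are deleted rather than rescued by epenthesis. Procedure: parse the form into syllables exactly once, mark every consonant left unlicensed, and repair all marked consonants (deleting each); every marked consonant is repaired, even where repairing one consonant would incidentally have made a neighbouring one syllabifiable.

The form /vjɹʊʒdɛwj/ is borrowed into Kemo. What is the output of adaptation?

Under (C)V(C), the unsyllabifiable consonants are /v/, /j/, /j/ (at most one coda consonant is licensed; onsets are limited to one consonant).
Deleting the stranded consonants removes /v/, /j/, /j/.

ɹʊʒdɛw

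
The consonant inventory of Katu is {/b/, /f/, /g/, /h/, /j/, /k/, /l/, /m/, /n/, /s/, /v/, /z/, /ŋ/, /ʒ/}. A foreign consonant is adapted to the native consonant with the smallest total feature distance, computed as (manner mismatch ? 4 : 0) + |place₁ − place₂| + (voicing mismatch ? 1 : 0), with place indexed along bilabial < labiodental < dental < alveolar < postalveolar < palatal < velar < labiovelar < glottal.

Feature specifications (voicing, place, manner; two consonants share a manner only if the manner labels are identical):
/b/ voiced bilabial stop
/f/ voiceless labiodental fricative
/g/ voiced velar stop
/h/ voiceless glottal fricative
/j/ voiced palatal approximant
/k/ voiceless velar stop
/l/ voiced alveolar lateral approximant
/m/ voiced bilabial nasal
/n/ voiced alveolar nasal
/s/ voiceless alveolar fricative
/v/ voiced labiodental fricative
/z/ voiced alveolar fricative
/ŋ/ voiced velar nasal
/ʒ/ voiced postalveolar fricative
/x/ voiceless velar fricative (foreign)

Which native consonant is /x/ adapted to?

h

/h/ is closest: same manner (fricative), place distance 2 (velar→glottal), same voicing; total 2. Next closest is /s/ at distance 3.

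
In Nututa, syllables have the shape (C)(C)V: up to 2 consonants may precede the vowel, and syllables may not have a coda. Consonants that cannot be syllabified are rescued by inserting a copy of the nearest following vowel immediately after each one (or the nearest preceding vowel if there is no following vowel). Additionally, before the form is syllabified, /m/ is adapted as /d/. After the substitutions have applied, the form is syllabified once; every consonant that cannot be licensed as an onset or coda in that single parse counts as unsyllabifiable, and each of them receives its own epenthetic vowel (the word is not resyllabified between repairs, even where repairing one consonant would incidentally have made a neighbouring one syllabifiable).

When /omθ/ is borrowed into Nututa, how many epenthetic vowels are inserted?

After substitution the input is /odθ/.
The unsyllabifiable consonants are /d/, /θ/; each receives one epenthetic vowel.

2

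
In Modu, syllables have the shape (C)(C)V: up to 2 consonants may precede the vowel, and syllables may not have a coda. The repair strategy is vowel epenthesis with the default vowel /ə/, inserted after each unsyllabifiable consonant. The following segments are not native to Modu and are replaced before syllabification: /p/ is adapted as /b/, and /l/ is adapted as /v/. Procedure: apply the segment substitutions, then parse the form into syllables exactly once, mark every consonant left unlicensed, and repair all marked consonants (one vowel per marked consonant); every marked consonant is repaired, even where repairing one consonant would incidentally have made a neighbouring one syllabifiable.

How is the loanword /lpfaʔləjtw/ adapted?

Substitution: /l/ → /v/, /p/ → /b/, giving /vbfaʔvəjtw/.
The consonants /v/, /j/, /t/, /w/ cannot be parsed into a legal (C)(C)V syllable (no codas are permitted; onsets may contain at most 2 consonants).
Epenthesis after each stranded consonant: /v/ → /və/, /j/ → /jə/, /t/ → /tə/, /w/ → /wə/.

vəbfaʔvəjətəwə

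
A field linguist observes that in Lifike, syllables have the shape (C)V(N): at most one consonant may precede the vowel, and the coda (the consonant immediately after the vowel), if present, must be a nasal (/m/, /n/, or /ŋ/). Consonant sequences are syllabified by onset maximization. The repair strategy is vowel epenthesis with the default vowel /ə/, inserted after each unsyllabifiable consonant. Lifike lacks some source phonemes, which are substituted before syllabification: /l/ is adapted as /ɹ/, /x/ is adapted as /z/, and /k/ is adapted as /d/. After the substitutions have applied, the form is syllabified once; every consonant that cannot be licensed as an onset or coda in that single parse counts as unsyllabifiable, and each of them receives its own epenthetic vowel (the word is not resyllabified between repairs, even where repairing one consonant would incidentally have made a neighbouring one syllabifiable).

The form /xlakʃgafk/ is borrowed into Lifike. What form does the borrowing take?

Substitution: /x/ → /z/, /l/ → /ɹ/, /k/ → /d/, giving /zɹadʃgafd/.
Under (C)V(N), the unsyllabifiable consonants are /z/, /d/, /ʃ/, /f/, /d/ (only a nasal (/m/, /n/, or /ŋ/) is licensed in coda position; onsets are limited to one consonant).
Each unlicensed consonant becomes the onset of a new syllable: /z/ → /zə/, /d/ → /də/, /ʃ/ → /ʃə/, /f/ → /fə/, /d/ → /də/.

zəɹadəʃəgafədə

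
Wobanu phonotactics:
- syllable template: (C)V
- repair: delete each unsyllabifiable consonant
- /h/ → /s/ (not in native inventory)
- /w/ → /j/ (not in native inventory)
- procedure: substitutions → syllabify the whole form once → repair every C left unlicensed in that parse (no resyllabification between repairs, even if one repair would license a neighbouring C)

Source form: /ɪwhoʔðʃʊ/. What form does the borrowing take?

ɪsoʃʊ

Substitution: /w/ → /j/, /h/ → /s/, giving /ɪjsoʔðʃʊ/.
Under (C)V, the unsyllabifiable consonants are /j/, /ʔ/, /ð/ (no codas are permitted; onsets are limited to one consonant).
Each unlicensed consonant is deleted: /j/, /ʔ/, /ð/.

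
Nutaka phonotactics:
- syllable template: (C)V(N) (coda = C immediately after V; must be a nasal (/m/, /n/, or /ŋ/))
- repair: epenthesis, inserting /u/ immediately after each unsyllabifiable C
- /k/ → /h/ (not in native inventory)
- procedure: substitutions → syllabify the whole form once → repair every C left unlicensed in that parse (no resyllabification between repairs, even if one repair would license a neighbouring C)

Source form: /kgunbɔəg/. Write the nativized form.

hugunbɔəgu

Substitution: /k/ → /h/, giving /hgunbɔəg/.
Under (C)V(N), the unsyllabifiable consonants are /h/, /g/ (only a nasal (/m/, /n/, or /ŋ/) is licensed in coda position; onsets are limited to one consonant).
Epenthesis after each stranded consonant: /h/ → /hu/, /g/ → /gu/.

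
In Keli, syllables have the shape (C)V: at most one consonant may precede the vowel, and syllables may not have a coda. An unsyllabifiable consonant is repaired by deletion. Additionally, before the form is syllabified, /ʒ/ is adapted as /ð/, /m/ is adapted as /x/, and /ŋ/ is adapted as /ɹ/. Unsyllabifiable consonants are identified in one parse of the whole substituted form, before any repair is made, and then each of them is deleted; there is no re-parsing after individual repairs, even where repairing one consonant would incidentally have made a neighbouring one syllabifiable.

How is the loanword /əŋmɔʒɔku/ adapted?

əxɔðɔku

Substitution: /ŋ/ → /ɹ/, /m/ → /x/, /ʒ/ → /ð/, giving /əɹxɔðɔku/.
Syllabifying with onset maximization leaves /ɹ/ stranded (no codas are permitted; onsets are limited to one consonant).
Each unlicensed consonant is deleted: /ɹ/.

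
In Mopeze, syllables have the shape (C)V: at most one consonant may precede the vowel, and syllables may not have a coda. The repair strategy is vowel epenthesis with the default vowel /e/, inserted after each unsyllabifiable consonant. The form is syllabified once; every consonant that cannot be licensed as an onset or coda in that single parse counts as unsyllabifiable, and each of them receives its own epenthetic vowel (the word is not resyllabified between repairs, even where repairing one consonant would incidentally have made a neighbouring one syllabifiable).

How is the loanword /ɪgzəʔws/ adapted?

ɪgezəʔewese

Under (C)V, the unsyllabifiable consonants are /g/, /ʔ/, /w/, /s/ (no codas are permitted; onsets are limited to one consonant).
Epenthesis after each stranded consonant: /g/ → /ge/, /ʔ/ → /ʔe/, /w/ → /we/, /s/ → /se/.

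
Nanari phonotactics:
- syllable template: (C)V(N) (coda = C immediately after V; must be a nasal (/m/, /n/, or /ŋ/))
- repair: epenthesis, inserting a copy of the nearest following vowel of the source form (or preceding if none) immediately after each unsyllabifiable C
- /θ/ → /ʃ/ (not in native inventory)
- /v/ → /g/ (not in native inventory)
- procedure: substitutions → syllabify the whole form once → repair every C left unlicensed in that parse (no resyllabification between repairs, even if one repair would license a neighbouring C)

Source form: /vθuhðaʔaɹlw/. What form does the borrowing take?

Substitution: /v/ → /g/, /θ/ → /ʃ/, giving /gʃuhðaʔaɹlw/.
The consonants /g/, /h/, /ɹ/, /l/, /w/ cannot be parsed into a legal (C)V(N) syllable (only a nasal (/m/, /n/, or /ŋ/) is licensed in coda position; onsets are limited to one consonant).
Each unlicensed consonant becomes the onset of a new syllable: /g/ → /gu/, /h/ → /ha/, /ɹ/ → /ɹa/, /l/ → /la/, /w/ → /wa/.

guʃuhaðaʔaɹalawa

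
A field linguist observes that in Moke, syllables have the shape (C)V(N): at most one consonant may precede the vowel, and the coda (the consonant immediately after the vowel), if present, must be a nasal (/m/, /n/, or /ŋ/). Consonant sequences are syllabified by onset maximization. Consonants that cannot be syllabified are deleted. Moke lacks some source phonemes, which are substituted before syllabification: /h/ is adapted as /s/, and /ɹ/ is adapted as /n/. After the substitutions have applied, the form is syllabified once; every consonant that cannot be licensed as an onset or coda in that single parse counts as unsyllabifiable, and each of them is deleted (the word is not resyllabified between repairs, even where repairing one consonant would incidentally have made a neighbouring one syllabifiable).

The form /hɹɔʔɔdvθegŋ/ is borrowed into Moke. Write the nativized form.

nɔʔɔθe

Substitution: /h/ → /s/, /ɹ/ → /n/, giving /snɔʔɔdvθegŋ/.
Syllabifying with onset maximization leaves /s/, /d/, /v/, /g/, /ŋ/ stranded (only a nasal (/m/, /n/, or /ŋ/) is licensed in coda position; onsets are limited to one consonant).
Each unlicensed consonant is deleted: /s/, /d/, /v/, /g/, /ŋ/.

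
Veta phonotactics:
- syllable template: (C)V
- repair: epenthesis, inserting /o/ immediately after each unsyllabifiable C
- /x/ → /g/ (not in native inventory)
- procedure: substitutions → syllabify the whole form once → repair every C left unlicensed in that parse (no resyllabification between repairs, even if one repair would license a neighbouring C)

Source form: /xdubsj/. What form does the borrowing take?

godubosojo

Substitution: /x/ → /g/, giving /gdubsj/.
Syllabifying with onset maximization leaves /g/, /b/, /s/, /j/ stranded (no codas are permitted; onsets are limited to one consonant).
Each unlicensed consonant becomes the onset of a new syllable: /g/ → /go/, /b/ → /bo/, /s/ → /so/, /j/ → /jo/.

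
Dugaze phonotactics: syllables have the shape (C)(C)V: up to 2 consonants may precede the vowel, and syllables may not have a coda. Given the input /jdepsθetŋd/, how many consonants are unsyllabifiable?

4

Under (C)(C)V, the unsyllabifiable consonants are /p/, /t/, /ŋ/, /d/ (no codas are permitted; onsets may contain at most 2 consonants).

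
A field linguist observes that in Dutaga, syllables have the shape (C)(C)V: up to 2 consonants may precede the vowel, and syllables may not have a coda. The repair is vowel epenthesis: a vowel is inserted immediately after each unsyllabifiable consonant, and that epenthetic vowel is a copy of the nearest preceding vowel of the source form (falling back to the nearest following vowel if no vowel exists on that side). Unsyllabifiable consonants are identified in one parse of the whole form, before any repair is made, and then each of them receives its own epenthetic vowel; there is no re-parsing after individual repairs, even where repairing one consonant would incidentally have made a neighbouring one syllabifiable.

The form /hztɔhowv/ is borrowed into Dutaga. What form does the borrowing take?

The consonants /h/, /w/, /v/ cannot be parsed into a legal (C)(C)V syllable (no codas are permitted; onsets may contain at most 2 consonants).
Inserting the epenthetic vowel yields /h/ → /hɔ/, /w/ → /wo/, /v/ → /vo/.

hɔztɔhowovo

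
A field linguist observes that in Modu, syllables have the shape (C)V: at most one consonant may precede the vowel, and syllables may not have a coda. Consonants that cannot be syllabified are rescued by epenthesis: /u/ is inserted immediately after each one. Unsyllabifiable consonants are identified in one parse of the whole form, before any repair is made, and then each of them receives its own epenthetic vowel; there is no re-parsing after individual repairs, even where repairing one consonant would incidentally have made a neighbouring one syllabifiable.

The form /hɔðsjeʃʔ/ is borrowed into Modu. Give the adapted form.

The consonants /ð/, /s/, /ʃ/, /ʔ/ cannot be parsed into a legal (C)V syllable (no codas are permitted; onsets are limited to one consonant).
Inserting the epenthetic vowel yields /ð/ → /ðu/, /s/ → /su/, /ʃ/ → /ʃu/, /ʔ/ → /ʔu/.

hɔðusujeʃuʔu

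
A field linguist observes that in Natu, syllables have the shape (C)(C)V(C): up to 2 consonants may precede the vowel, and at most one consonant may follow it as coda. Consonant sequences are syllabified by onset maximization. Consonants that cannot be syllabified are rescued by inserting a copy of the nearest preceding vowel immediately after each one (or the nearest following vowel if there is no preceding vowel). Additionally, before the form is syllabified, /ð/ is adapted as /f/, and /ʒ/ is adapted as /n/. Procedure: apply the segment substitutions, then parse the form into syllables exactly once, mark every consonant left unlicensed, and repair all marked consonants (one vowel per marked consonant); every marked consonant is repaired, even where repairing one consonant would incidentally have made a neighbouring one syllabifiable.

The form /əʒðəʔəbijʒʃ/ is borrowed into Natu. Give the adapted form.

Substitution: /ʒ/ → /n/, /ð/ → /f/, giving /ənfəʔəbijnʃ/.
Under (C)(C)V(C), the unsyllabifiable consonants are /n/, /ʃ/ (at most one coda consonant is licensed; onsets may contain at most 2 consonants).
Epenthesis after each stranded consonant: /n/ → /ni/, /ʃ/ → /ʃi/.

ənfəʔəbijniʃi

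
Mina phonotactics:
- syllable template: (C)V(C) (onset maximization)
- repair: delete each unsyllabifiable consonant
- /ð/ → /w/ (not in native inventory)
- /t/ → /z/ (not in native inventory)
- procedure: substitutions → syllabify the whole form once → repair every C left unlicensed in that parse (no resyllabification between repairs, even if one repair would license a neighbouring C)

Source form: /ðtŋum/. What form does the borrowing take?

ŋum

Substitution: /ð/ → /w/, /t/ → /z/, giving /wzŋum/.
The consonants /w/, /z/ cannot be parsed into a legal (C)V(C) syllable (at most one coda consonant is licensed; onsets are limited to one consonant).
Each unlicensed consonant is deleted: /w/, /z/.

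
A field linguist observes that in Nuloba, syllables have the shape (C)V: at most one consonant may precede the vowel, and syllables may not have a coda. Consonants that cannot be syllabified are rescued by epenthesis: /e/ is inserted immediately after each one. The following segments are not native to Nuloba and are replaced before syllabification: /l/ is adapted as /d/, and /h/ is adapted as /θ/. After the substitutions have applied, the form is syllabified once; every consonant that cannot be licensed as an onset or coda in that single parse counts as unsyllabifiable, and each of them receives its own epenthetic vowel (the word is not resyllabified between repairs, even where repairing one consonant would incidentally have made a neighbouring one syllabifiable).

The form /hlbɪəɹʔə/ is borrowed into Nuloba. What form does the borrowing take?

θedebɪəɹeʔə

Substitution: /h/ → /θ/, /l/ → /d/, giving /θdbɪəɹʔə/.
Under (C)V, the unsyllabifiable consonants are /θ/, /d/, /ɹ/ (no codas are permitted; onsets are limited to one consonant).
Each unlicensed consonant becomes the onset of a new syllable: /θ/ → /θe/, /d/ → /de/, /ɹ/ → /ɹe/.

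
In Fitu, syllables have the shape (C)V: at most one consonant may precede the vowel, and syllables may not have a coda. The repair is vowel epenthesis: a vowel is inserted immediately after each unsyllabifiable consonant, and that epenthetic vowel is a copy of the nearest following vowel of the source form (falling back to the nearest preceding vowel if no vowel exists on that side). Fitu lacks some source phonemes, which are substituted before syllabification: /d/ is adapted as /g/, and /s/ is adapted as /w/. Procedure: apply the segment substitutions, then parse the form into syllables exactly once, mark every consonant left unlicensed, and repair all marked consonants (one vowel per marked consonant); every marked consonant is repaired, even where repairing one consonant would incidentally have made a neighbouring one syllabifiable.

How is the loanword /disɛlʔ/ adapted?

giwɛlɛʔɛ

Substitution: /d/ → /g/, /s/ → /w/, giving /giwɛlʔ/.
Under (C)V, the unsyllabifiable consonants are /l/, /ʔ/ (no codas are permitted; onsets are limited to one consonant).
Epenthesis after each stranded consonant: /l/ → /lɛ/, /ʔ/ → /ʔɛ/.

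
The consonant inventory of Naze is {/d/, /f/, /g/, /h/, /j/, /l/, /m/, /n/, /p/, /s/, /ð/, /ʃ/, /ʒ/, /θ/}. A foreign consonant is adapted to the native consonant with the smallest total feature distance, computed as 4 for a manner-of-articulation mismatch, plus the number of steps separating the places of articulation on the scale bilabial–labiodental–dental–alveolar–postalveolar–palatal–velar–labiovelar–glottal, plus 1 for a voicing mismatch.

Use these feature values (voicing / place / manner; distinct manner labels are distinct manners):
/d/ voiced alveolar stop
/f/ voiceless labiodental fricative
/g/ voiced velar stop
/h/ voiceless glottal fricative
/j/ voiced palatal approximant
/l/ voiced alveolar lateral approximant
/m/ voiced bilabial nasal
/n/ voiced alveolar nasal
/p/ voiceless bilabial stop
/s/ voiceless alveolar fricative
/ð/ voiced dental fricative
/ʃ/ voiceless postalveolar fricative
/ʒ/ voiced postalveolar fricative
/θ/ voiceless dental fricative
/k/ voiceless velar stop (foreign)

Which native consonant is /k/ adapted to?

g

/g/ is closest: same manner (stop), place distance 0 (velar→velar), voicing differs (+1); total 1. Next closest is /d/ at distance 4.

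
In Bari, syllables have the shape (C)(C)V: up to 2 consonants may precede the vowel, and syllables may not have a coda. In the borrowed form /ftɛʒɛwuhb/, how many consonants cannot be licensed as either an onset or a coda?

The consonants /h/, /b/ cannot be parsed into a legal (C)(C)V syllable (no codas are permitted; onsets may contain at most 2 consonants).

2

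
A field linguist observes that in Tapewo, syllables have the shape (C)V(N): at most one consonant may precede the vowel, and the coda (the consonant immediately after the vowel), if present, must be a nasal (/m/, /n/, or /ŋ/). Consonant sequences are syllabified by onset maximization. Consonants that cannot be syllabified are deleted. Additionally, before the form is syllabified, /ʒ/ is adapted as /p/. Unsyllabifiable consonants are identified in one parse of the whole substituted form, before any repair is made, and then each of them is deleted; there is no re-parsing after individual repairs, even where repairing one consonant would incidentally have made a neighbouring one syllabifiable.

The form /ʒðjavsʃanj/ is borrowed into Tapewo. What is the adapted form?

jaʃan

Substitution: /ʒ/ → /p/, giving /pðjavsʃanj/.
Syllabifying with onset maximization leaves /p/, /ð/, /v/, /s/, /j/ stranded (only a nasal (/m/, /n/, or /ŋ/) is licensed in coda position; onsets are limited to one consonant).
Deleting the stranded consonants removes /p/, /ð/, /v/, /s/, /j/.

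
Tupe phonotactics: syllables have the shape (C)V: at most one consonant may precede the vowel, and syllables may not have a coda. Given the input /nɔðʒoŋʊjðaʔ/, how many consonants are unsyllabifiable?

3

The consonants /ð/, /j/, /ʔ/ cannot be parsed into a legal (C)V syllable (no codas are permitted; onsets are limited to one consonant).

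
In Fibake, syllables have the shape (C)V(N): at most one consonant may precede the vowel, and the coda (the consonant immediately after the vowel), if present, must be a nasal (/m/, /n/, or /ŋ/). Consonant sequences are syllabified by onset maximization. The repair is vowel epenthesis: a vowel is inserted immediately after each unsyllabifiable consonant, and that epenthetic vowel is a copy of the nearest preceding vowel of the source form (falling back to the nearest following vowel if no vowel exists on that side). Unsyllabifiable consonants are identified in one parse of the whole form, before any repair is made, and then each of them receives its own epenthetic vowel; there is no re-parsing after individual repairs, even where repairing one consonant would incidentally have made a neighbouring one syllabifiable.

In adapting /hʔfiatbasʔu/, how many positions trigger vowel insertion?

The unsyllabifiable consonants are /h/, /ʔ/, /t/, /s/; each receives one epenthetic vowel.

4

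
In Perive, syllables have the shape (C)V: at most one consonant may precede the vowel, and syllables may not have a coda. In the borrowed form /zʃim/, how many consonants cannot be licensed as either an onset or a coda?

2

Syllabifying with onset maximization leaves /z/, /m/ stranded (no codas are permitted; onsets are limited to one consonant).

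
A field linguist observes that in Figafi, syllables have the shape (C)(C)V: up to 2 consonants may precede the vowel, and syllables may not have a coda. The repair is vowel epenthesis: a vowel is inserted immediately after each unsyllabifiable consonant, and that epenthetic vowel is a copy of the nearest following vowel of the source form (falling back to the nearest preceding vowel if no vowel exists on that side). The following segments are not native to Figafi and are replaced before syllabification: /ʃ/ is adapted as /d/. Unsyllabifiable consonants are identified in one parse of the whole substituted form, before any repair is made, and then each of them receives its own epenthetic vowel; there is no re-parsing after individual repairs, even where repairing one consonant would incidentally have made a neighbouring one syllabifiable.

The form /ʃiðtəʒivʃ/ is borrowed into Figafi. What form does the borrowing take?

Substitution: /ʃ/ → /d/, giving /diðtəʒivd/.
Syllabifying with onset maximization leaves /v/, /d/ stranded (no codas are permitted; onsets may contain at most 2 consonants).
Epenthesis after each stranded consonant: /v/ → /vi/, /d/ → /di/.

diðtəʒividi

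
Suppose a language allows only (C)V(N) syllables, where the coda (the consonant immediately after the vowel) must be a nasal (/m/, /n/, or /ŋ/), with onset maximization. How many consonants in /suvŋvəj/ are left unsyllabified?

3

Under (C)V(N), the unsyllabifiable consonants are /v/, /ŋ/, /j/ (only a nasal (/m/, /n/, or /ŋ/) is licensed in coda position; onsets are limited to one consonant).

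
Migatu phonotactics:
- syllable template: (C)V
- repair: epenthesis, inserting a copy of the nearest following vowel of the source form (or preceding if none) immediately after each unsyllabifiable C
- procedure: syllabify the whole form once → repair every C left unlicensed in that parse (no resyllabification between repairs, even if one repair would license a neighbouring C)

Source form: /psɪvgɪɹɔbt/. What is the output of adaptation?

Under (C)V, the unsyllabifiable consonants are /p/, /v/, /b/, /t/ (no codas are permitted; onsets are limited to one consonant).
Each unlicensed consonant becomes the onset of a new syllable: /p/ → /pɪ/, /v/ → /vɪ/, /b/ → /bɔ/, /t/ → /tɔ/.

pɪsɪvɪgɪɹɔbɔtɔ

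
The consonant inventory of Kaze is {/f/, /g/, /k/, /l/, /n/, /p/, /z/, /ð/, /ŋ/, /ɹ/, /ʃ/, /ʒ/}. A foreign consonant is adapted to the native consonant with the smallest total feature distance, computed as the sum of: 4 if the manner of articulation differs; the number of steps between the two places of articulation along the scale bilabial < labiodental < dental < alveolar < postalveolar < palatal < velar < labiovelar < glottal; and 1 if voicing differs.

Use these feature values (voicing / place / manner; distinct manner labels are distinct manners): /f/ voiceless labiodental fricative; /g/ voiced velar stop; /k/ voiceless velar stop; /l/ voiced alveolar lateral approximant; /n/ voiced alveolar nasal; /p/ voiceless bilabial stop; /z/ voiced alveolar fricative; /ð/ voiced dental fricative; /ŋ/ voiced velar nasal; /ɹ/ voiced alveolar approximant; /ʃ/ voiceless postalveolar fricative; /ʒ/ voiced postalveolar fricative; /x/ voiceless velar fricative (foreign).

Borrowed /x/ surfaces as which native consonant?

ʃ

/ʃ/ is closest: same manner (fricative), place distance 2 (velar→postalveolar), same voicing; total 2. Next closest is /ʒ/ at distance 3.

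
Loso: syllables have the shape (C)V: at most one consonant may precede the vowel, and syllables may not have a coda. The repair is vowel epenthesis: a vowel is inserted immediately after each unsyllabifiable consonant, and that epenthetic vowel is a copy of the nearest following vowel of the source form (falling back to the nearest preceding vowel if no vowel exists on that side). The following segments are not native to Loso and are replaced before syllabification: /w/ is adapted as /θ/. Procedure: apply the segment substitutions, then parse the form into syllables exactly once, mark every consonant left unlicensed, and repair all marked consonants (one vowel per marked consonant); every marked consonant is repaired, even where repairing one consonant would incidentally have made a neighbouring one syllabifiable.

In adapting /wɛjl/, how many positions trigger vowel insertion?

After substitution the input is /θɛjl/.
The unsyllabifiable consonants are /j/, /l/; each receives one epenthetic vowel.

2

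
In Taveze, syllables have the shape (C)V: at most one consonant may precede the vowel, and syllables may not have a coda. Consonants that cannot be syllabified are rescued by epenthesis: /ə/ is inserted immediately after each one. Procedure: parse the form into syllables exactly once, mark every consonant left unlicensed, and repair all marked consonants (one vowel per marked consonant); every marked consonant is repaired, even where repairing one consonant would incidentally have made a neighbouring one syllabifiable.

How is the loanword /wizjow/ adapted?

Syllabifying with onset maximization leaves /z/, /w/ stranded (no codas are permitted; onsets are limited to one consonant).
Each unlicensed consonant becomes the onset of a new syllable: /z/ → /zə/, /w/ → /wə/.

wizəjowə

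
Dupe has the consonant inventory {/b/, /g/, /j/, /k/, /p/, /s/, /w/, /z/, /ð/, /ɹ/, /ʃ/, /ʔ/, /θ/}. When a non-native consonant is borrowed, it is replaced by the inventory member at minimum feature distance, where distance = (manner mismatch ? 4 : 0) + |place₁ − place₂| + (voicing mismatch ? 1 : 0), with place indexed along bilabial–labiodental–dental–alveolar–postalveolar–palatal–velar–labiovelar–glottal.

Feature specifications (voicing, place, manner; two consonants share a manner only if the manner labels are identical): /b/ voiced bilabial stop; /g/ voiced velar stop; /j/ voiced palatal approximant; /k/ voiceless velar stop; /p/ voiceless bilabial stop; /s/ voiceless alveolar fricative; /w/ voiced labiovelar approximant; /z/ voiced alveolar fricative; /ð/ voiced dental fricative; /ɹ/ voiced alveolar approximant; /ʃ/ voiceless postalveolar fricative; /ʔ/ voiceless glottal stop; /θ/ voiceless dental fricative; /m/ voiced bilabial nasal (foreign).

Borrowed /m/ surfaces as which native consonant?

b

/b/ is closest: manner differs (nasal→stop, +4), place distance 0 (bilabial→bilabial), same voicing; total 4. Next closest is /p/ at distance 5.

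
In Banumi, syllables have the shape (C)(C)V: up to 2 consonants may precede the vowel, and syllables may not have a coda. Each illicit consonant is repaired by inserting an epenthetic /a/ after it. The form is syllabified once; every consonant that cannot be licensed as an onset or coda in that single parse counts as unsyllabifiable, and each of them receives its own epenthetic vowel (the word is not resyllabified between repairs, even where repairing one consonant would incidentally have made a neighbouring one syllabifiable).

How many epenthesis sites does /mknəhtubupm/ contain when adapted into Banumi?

3

The unsyllabifiable consonants are /m/, /p/, /m/; each receives one epenthetic vowel.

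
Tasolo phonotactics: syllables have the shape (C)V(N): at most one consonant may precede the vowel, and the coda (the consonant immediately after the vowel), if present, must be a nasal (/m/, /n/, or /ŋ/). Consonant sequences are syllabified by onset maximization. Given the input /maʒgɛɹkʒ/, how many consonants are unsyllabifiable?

Under (C)V(N), the unsyllabifiable consonants are /ʒ/, /ɹ/, /k/, /ʒ/ (only a nasal (/m/, /n/, or /ŋ/) is licensed in coda position; onsets are limited to one consonant).

4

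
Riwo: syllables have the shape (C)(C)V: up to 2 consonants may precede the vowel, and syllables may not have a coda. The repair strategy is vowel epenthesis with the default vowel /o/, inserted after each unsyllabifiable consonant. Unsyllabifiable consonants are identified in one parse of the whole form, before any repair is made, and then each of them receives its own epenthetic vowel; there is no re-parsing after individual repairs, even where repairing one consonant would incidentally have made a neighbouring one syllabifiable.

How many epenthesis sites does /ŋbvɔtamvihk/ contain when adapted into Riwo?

3

The unsyllabifiable consonants are /ŋ/, /h/, /k/; each receives one epenthetic vowel.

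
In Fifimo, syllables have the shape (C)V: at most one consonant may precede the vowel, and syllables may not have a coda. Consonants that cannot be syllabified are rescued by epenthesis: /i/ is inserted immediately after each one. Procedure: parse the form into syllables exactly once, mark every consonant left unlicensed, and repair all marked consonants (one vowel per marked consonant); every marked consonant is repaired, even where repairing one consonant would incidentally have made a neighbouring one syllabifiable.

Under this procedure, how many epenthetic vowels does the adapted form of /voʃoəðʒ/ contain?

The unsyllabifiable consonants are /ð/, /ʒ/; each receives one epenthetic vowel.

2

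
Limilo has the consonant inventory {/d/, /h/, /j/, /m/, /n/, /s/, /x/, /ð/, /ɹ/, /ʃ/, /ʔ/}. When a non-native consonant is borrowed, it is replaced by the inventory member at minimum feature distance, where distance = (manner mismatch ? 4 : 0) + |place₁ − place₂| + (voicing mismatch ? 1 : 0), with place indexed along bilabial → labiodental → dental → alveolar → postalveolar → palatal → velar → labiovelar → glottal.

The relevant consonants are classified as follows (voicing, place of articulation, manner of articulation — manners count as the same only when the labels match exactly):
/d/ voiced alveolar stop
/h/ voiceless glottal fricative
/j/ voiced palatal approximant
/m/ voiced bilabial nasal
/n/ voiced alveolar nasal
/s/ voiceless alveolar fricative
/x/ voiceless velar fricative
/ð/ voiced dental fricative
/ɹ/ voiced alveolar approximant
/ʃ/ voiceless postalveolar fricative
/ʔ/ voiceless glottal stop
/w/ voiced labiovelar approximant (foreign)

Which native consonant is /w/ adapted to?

j

/j/ is closest: same manner (approximant), place distance 2 (labiovelar→palatal), same voicing; total 2. Next closest is /ɹ/ at distance 4.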